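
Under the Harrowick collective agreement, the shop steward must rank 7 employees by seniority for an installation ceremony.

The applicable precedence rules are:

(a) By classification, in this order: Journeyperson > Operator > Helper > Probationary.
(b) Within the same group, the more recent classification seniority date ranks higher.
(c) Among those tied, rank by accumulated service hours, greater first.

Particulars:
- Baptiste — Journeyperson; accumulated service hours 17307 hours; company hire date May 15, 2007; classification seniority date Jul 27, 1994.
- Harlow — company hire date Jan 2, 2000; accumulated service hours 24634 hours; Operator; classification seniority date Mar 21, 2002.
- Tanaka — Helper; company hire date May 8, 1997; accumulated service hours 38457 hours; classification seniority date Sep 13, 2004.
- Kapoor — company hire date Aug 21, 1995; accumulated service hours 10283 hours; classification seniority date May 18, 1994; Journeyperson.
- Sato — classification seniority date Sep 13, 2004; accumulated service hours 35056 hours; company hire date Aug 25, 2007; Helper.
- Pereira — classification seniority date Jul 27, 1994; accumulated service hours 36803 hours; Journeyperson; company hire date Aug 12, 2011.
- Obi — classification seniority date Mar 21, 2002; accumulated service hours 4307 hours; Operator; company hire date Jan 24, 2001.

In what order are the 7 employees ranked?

Pereira, Baptiste, Kapoor, Harlow, Obi, Tanaka, Sato

By classification: Pereira, Baptiste and Kapoor (Journeyperson); then Harlow and Obi (Operator); then Tanaka and Sato (Helper).
Among Pereira, Baptiste and Kapoor, by classification seniority date (later first): Pereira and Baptiste (Jul 27, 1994) before Kapoor (May 18, 1994).
Among Pereira and Baptiste, by accumulated service hours (higher first): Pereira (36803 hours) before Baptiste (17307 hours).
Harlow and Obi both have classification seniority date Mar 21, 2002, so the next rule applies.
Among Harlow and Obi, by accumulated service hours (higher first): Harlow (24634 hours) before Obi (4307 hours).
Tanaka and Sato both have classification seniority date Sep 13, 2004, so the next rule applies.
Among Tanaka and Sato, by accumulated service hours (higher first): Tanaka (38457 hours) before Sato (35056 hours).
Full order: Pereira, Baptiste, Kapoor, Harlow, Obi, Tanaka, Sato.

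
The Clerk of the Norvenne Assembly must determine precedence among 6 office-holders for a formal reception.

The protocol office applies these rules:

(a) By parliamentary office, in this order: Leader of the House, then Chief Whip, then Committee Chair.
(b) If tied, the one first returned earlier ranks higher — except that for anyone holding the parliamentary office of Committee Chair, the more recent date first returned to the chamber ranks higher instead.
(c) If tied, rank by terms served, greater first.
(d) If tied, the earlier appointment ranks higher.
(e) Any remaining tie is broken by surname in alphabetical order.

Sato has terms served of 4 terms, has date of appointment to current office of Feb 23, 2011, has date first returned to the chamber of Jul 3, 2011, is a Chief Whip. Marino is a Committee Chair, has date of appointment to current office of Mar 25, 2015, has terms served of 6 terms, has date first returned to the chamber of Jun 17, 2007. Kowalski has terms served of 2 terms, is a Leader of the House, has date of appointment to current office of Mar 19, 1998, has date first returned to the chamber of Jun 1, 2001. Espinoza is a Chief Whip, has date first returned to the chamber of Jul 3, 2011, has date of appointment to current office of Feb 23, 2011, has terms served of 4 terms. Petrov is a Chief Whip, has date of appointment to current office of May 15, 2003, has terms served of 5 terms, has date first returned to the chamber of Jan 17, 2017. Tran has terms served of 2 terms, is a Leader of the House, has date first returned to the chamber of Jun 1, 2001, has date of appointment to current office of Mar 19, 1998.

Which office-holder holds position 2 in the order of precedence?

By parliamentary office: Kowalski and Tran (Leader of the House); then Espinoza, Sato and Petrov (Chief Whip); then Marino (Committee Chair).
Kowalski and Tran both have date first returned to the chamber Jun 1, 2001, so the next rule applies.
Kowalski and Tran both have terms served 2 terms, so the next rule applies.
Kowalski and Tran both have date of appointment to current office Mar 19, 1998, so the next rule applies.
Among Kowalski and Tran, alphabetically by surname: Kowalski before Tran.
Among Espinoza, Sato and Petrov, by date first returned to the chamber (earlier first): Espinoza and Sato (Jul 3, 2011) before Petrov (Jan 17, 2017).
Espinoza and Sato both have terms served 4 terms, so the next rule applies.
Espinoza and Sato both have date of appointment to current office Feb 23, 2011, so the next rule applies.
Among Espinoza and Sato, alphabetically by surname: Espinoza before Sato.
Order: Kowalski, Tran, Espinoza, Sato, Petrov, Marino.

Tran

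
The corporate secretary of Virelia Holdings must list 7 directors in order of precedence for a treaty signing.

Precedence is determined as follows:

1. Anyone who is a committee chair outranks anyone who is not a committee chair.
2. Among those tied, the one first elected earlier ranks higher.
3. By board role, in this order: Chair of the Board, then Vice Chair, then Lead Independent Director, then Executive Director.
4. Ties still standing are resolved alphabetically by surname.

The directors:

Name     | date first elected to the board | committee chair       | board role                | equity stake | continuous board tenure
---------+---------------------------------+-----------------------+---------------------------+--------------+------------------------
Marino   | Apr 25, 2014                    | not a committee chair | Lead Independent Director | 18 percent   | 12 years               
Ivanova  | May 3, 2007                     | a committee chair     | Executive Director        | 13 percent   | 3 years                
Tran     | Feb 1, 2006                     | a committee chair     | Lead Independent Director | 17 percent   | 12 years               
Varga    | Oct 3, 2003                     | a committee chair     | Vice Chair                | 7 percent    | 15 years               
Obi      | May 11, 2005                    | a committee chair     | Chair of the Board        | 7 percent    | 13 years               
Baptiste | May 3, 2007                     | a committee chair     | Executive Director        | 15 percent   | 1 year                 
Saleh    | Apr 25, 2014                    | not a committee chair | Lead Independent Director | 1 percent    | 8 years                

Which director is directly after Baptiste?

Ivanova

By the first rule: Varga, Obi, Tran, Baptiste and Ivanova (each a committee chair); then Marino and Saleh (both not a committee chair).
Among Varga, Obi, Tran, Baptiste and Ivanova, by date first elected to the board (earlier first): Varga (Oct 3, 2003) before Obi (May 11, 2005) before Tran (Feb 1, 2006) before Baptiste and Ivanova (May 3, 2007).
Baptiste and Ivanova are each Executive Director, so the next rule applies.
Among Baptiste and Ivanova, alphabetically by surname: Baptiste before Ivanova.
Marino and Saleh both have date first elected to the board Apr 25, 2014, so the next rule applies.
Marino and Saleh are each Lead Independent Director, so the next rule applies.
Among Marino and Saleh, alphabetically by surname: Marino before Saleh.
Order: Varga, Obi, Tran, Baptiste, Ivanova, Marino, Saleh.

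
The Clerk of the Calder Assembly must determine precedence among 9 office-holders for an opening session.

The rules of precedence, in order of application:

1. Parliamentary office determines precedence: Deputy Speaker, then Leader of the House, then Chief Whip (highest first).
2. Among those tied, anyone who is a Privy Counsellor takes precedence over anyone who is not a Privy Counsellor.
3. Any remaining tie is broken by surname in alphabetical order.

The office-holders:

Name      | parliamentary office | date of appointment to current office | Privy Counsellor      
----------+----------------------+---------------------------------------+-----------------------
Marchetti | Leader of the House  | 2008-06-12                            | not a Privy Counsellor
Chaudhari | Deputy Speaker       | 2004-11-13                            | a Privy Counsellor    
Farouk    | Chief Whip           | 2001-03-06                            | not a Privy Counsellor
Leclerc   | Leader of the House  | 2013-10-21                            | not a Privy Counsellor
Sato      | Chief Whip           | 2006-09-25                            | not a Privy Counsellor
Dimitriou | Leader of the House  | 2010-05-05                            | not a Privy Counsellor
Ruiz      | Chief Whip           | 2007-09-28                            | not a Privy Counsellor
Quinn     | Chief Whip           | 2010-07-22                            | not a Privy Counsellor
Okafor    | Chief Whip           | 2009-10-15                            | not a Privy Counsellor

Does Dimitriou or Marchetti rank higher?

Dimitriou

By parliamentary office: Chaudhari (Deputy Speaker); then Dimitriou, Leclerc and Marchetti (Leader of the House); then Farouk, Okafor, Quinn, Ruiz and Sato (Chief Whip).
Dimitriou, Leclerc and Marchetti are each not a Privy Counsellor, so the next rule applies.
Among Dimitriou, Leclerc and Marchetti, alphabetically by surname: Dimitriou before Leclerc before Marchetti.
Farouk, Okafor, Quinn, Ruiz and Sato are each not a Privy Counsellor, so the next rule applies.
Among Farouk, Okafor, Quinn, Ruiz and Sato, alphabetically by surname: Farouk before Okafor before Quinn before Ruiz before Sato.
So Dimitriou takes precedence.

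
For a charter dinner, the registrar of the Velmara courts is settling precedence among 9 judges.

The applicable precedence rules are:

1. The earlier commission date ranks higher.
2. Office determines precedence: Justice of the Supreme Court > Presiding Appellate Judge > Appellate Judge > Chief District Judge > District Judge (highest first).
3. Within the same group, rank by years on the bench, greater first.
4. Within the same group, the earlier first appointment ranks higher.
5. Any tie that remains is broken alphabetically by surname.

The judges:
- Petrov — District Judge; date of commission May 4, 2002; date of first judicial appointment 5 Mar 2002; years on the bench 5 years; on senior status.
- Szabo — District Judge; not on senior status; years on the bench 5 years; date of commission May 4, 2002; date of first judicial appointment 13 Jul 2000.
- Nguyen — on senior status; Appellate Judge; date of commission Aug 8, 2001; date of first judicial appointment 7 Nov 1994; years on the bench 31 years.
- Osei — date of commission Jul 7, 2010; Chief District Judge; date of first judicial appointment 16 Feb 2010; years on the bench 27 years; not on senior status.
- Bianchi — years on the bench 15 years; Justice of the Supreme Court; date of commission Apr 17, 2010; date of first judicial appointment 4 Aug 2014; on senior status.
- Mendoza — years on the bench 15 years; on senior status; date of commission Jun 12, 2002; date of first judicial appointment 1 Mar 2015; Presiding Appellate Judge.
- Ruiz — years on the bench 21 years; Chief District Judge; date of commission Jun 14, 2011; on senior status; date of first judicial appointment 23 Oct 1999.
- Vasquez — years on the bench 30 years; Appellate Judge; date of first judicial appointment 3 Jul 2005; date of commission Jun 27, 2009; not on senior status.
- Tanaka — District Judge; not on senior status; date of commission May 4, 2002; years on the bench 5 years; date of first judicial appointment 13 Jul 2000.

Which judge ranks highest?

Nguyen

By date of commission (earlier first): Nguyen (Aug 8, 2001); then Szabo, Tanaka and Petrov (each May 4, 2002); then Mendoza (Jun 12, 2002); then Vasquez (Jun 27, 2009); then Bianchi (Apr 17, 2010); then Osei (Jul 7, 2010); then Ruiz (Jun 14, 2011).
Szabo, Tanaka and Petrov are each District Judge, so the next rule applies.
Szabo, Tanaka and Petrov all have years on the bench 5 years, so the next rule applies.
Among Szabo, Tanaka and Petrov, by date of first judicial appointment (earlier first): Szabo and Tanaka (13 Jul 2000) before Petrov (5 Mar 2002).
Among Szabo and Tanaka, alphabetically by surname: Szabo before Tanaka.
Order: Nguyen, Szabo, Tanaka, Petrov, Mendoza, Vasquez, Bianchi, Osei, Ruiz.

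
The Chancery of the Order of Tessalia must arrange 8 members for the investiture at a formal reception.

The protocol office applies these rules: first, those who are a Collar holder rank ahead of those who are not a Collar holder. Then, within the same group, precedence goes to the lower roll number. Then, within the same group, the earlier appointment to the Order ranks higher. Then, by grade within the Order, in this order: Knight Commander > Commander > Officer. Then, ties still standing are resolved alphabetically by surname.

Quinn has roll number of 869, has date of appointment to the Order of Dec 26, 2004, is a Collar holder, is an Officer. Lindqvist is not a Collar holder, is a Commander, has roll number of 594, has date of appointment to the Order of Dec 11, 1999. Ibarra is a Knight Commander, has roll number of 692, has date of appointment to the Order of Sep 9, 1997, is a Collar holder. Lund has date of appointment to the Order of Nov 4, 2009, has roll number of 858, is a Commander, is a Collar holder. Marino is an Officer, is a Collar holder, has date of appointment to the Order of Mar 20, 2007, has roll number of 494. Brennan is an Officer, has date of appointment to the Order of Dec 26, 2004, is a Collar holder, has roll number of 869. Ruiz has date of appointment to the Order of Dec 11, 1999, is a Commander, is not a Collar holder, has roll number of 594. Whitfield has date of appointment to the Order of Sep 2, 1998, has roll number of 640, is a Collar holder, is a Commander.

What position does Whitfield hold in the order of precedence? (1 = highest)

2

By the first rule: Marino, Whitfield, Ibarra, Lund, Brennan and Quinn (each a Collar holder); then Lindqvist and Ruiz (both not a Collar holder).
Among Marino, Whitfield, Ibarra, Lund, Brennan and Quinn, by roll number (lower first): Marino (494) before Whitfield (640) before Ibarra (692) before Lund (858) before Brennan and Quinn (869).
Brennan and Quinn both have date of appointment to the Order Dec 26, 2004, so the next rule applies.
Brennan and Quinn are each Officer, so the next rule applies.
Among Brennan and Quinn, alphabetically by surname: Brennan before Quinn.
Lindqvist and Ruiz both have roll number 594, so the next rule applies.
Lindqvist and Ruiz both have date of appointment to the Order Dec 11, 1999, so the next rule applies.
Lindqvist and Ruiz are each Commander, so the next rule applies.
Among Lindqvist and Ruiz, alphabetically by surname: Lindqvist before Ruiz.
Order: Marino, Whitfield, Ibarra, Lund, Brennan, Quinn, Lindqvist, Ruiz. So position 2.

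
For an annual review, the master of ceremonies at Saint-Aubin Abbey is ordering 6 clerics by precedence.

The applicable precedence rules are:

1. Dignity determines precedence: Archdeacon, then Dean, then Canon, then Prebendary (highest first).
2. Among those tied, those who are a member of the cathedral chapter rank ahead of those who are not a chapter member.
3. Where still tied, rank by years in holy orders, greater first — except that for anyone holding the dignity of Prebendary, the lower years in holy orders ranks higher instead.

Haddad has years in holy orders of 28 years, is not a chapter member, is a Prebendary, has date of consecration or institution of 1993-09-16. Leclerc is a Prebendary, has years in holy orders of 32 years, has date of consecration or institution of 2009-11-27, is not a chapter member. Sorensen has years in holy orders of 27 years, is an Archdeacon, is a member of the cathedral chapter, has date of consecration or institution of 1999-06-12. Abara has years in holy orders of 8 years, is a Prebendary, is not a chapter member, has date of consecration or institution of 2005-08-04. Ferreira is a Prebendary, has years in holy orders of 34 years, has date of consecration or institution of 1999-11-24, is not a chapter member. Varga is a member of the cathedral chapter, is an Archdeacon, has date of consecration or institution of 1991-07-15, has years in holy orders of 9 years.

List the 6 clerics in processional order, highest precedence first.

By dignity: Sorensen and Varga (Archdeacon); then Abara, Haddad, Leclerc and Ferreira (Prebendary).
Sorensen and Varga are each a member of the cathedral chapter, so the next rule applies.
Among Sorensen and Varga, by years in holy orders (higher first): Sorensen (27 years) before Varga (9 years).
Abara, Haddad, Leclerc and Ferreira are each not a chapter member, so the next rule applies.
Among Abara, Haddad, Leclerc and Ferreira, by years in holy orders (lower first) (reversed rule for this group): Abara (8 years) before Haddad (28 years) before Leclerc (32 years) before Ferreira (34 years).
Full order: Sorensen, Varga, Abara, Haddad, Leclerc, Ferreira.

Sorensen, Varga, Abara, Haddad, Leclerc, Ferreira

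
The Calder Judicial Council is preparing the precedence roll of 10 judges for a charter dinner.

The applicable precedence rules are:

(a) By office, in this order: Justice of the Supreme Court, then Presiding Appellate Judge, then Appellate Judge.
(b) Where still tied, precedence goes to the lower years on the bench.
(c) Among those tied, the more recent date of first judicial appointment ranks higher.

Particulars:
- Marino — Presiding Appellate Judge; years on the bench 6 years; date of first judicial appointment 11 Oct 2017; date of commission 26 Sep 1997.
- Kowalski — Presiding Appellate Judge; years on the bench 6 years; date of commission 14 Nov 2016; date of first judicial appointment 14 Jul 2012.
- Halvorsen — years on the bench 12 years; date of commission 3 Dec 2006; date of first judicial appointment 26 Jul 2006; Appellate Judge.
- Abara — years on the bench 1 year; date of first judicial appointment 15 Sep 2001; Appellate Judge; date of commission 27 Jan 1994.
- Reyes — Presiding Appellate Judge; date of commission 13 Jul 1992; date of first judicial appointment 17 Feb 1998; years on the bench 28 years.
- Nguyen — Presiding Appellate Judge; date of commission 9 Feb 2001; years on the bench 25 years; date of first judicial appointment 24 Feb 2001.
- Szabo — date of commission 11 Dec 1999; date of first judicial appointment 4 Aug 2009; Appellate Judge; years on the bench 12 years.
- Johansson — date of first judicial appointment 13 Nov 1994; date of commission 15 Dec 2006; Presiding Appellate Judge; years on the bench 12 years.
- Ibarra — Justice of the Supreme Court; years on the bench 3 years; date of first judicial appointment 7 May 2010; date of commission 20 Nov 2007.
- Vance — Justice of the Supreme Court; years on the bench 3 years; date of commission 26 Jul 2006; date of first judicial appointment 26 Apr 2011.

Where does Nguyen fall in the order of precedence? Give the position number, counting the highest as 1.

6

By office: Vance and Ibarra (Justice of the Supreme Court); then Marino, Kowalski, Johansson, Nguyen and Reyes (Presiding Appellate Judge); then Abara, Szabo and Halvorsen (Appellate Judge).
Vance and Ibarra both have years on the bench 3 years, so the next rule applies.
Among Vance and Ibarra, by date of first judicial appointment (later first): Vance (26 Apr 2011) before Ibarra (7 May 2010).
Among Marino, Kowalski, Johansson, Nguyen and Reyes, by years on the bench (lower first): Marino and Kowalski (6 years) before Johansson (12 years) before Nguyen (25 years) before Reyes (28 years).
Among Marino and Kowalski, by date of first judicial appointment (later first): Marino (11 Oct 2017) before Kowalski (14 Jul 2012).
Among Abara, Szabo and Halvorsen, by years on the bench (lower first): Abara (1 year) before Szabo and Halvorsen (12 years).
Among Szabo and Halvorsen, by date of first judicial appointment (later first): Szabo (4 Aug 2009) before Halvorsen (26 Jul 2006).
Order: Vance, Ibarra, Marino, Kowalski, Johansson, Nguyen, Reyes, Abara, Szabo, Halvorsen. So position 6.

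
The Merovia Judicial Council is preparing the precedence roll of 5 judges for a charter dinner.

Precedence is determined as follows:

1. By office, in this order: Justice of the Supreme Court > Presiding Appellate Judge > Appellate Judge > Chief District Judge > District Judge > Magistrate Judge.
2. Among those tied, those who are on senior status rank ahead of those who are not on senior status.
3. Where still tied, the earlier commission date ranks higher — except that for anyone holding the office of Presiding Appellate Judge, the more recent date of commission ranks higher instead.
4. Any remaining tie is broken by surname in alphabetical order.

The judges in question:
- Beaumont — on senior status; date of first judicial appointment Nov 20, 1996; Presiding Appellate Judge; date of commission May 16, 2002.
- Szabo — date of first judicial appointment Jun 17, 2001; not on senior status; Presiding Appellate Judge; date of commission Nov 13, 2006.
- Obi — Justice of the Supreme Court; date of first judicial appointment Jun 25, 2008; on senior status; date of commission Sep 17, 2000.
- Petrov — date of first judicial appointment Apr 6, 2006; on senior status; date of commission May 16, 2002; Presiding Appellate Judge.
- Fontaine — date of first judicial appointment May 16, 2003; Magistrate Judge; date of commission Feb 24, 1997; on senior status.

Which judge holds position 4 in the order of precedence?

Szabo

By office: Obi (Justice of the Supreme Court); then Beaumont, Petrov and Szabo (Presiding Appellate Judge); then Fontaine (Magistrate Judge).
Among Beaumont, Petrov and Szabo, on senior status before not on senior status: Beaumont and Petrov (on senior status) before Szabo (not on senior status).
Beaumont and Petrov both have date of commission May 16, 2002, so the next rule applies.
Among Beaumont and Petrov, alphabetically by surname: Beaumont before Petrov.
Order: Obi, Beaumont, Petrov, Szabo, Fontaine.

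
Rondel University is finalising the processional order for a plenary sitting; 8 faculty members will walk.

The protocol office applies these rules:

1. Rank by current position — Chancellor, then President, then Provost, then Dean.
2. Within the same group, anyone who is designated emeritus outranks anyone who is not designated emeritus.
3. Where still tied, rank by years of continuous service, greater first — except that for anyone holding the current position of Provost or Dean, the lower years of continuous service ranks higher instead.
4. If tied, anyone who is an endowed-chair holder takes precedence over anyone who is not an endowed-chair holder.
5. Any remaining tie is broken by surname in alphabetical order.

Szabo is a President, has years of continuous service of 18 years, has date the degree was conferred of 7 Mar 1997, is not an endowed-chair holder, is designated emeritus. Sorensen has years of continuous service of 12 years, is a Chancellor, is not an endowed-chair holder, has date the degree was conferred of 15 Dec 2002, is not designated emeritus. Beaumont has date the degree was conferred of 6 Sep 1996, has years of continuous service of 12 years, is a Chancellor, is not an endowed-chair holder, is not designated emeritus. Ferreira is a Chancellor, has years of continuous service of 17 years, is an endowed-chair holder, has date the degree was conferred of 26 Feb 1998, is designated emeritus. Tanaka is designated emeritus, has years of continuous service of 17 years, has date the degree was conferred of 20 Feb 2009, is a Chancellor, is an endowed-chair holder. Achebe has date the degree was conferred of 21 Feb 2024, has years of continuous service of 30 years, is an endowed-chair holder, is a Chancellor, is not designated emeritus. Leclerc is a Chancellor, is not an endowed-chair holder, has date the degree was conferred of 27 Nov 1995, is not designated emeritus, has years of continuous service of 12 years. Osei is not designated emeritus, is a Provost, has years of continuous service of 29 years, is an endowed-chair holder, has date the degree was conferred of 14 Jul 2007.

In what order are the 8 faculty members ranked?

By current position: Ferreira, Tanaka, Achebe, Beaumont, Leclerc and Sorensen (Chancellor); then Szabo (President); then Osei (Provost).
Among Ferreira, Tanaka, Achebe, Beaumont, Leclerc and Sorensen, designated emeritus before not designated emeritus: Ferreira and Tanaka (designated emeritus) before Achebe, Beaumont, Leclerc and Sorensen (not designated emeritus).
Ferreira and Tanaka both have years of continuous service 17 years, so the next rule applies.
Ferreira and Tanaka are each an endowed-chair holder, so the next rule applies.
Among Ferreira and Tanaka, alphabetically by surname: Ferreira before Tanaka.
Among Achebe, Beaumont, Leclerc and Sorensen, by years of continuous service (higher first): Achebe (30 years) before Beaumont, Leclerc and Sorensen (12 years).
Beaumont, Leclerc and Sorensen are each not an endowed-chair holder, so the next rule applies.
Among Beaumont, Leclerc and Sorensen, alphabetically by surname: Beaumont before Leclerc before Sorensen.
Full order: Ferreira, Tanaka, Achebe, Beaumont, Leclerc, Sorensen, Szabo, Osei.

Ferreira, Tanaka, Achebe, Beaumont, Leclerc, Sorensen, Szabo, Osei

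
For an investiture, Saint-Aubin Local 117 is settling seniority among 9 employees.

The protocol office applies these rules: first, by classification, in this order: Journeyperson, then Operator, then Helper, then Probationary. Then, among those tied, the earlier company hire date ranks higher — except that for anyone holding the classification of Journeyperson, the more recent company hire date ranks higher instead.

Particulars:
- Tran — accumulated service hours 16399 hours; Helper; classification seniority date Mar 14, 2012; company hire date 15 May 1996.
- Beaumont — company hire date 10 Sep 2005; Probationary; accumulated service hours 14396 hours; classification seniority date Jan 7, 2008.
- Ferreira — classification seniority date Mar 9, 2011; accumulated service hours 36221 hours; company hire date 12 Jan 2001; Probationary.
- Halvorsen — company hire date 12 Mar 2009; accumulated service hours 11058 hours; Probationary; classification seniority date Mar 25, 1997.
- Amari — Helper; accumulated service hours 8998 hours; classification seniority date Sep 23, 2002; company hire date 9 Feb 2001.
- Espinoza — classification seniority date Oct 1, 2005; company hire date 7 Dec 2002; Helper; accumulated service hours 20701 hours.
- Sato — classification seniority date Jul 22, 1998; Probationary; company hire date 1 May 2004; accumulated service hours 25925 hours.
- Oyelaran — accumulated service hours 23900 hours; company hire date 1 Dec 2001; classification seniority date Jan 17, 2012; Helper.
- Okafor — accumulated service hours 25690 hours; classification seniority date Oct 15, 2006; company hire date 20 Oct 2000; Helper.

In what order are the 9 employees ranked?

By classification: Tran, Okafor, Amari, Oyelaran and Espinoza (Helper); then Ferreira, Sato, Beaumont and Halvorsen (Probationary).
Among Tran, Okafor, Amari, Oyelaran and Espinoza, by company hire date (earlier first): Tran (15 May 1996) before Okafor (20 Oct 2000) before Amari (9 Feb 2001) before Oyelaran (1 Dec 2001) before Espinoza (7 Dec 2002).
Among Ferreira, Sato, Beaumont and Halvorsen, by company hire date (earlier first): Ferreira (12 Jan 2001) before Sato (1 May 2004) before Beaumont (10 Sep 2005) before Halvorsen (12 Mar 2009).
Full order: Tran, Okafor, Amari, Oyelaran, Espinoza, Ferreira, Sato, Beaumont, Halvorsen.

Tran, Okafor, Amari, Oyelaran, Espinoza, Ferreira, Sato, Beaumont, Halvorsen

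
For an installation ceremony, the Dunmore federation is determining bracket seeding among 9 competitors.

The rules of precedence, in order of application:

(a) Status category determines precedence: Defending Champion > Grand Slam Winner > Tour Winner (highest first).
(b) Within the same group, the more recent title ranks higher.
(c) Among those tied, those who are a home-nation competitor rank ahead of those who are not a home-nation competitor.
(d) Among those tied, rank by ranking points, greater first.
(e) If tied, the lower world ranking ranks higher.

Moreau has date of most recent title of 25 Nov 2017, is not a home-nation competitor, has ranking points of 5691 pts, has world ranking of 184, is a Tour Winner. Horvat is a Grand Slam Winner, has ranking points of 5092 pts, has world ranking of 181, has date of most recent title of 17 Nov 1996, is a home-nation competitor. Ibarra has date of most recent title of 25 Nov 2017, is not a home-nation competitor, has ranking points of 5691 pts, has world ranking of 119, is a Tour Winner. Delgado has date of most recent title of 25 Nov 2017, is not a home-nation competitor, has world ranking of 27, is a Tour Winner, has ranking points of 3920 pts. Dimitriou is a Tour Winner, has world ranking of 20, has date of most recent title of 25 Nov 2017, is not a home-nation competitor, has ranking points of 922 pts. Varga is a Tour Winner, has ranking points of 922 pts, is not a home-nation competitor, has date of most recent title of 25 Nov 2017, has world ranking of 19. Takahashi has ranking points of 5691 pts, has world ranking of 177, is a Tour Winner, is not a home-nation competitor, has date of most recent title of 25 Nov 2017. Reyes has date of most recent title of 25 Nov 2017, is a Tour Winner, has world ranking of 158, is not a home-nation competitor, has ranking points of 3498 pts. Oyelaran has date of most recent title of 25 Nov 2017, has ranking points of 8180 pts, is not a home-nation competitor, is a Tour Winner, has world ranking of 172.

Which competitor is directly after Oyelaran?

Ibarra

By status category: Horvat (Grand Slam Winner); then Oyelaran, Ibarra, Takahashi, Moreau, Delgado, Reyes, Varga and Dimitriou (Tour Winner).
Oyelaran, Ibarra, Takahashi, Moreau, Delgado, Reyes, Varga and Dimitriou all have date of most recent title 25 Nov 2017, so the next rule applies.
Oyelaran, Ibarra, Takahashi, Moreau, Delgado, Reyes, Varga and Dimitriou are each not a home-nation competitor, so the next rule applies.
Among Oyelaran, Ibarra, Takahashi, Moreau, Delgado, Reyes, Varga and Dimitriou, by ranking points (higher first): Oyelaran (8180 pts) before Ibarra, Takahashi and Moreau (5691 pts) before Delgado (3920 pts) before Reyes (3498 pts) before Varga and Dimitriou (922 pts).
Among Ibarra, Takahashi and Moreau, by world ranking (lower first): Ibarra (119) before Takahashi (177) before Moreau (184).
Among Varga and Dimitriou, by world ranking (lower first): Varga (19) before Dimitriou (20).
Order: Horvat, Oyelaran, Ibarra, Takahashi, Moreau, Delgado, Reyes, Varga, Dimitriou.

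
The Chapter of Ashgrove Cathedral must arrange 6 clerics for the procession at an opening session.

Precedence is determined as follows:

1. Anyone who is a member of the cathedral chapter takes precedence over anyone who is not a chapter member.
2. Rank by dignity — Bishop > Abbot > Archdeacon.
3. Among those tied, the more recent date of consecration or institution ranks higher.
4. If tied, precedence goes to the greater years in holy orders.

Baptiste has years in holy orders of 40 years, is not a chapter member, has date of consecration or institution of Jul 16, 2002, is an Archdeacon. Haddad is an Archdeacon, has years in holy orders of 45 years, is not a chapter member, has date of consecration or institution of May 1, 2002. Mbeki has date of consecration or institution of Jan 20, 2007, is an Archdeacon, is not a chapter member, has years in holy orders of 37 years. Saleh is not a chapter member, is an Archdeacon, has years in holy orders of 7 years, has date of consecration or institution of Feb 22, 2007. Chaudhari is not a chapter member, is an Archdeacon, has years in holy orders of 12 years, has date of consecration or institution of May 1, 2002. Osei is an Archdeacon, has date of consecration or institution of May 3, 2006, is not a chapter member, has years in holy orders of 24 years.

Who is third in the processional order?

Osei

By the first rule: Saleh, Mbeki, Osei, Baptiste, Haddad and Chaudhari (each not a chapter member).
Saleh, Mbeki, Osei, Baptiste, Haddad and Chaudhari are each Archdeacon, so the next rule applies.
Among Saleh, Mbeki, Osei, Baptiste, Haddad and Chaudhari, by date of consecration or institution (later first): Saleh (Feb 22, 2007) before Mbeki (Jan 20, 2007) before Osei (May 3, 2006) before Baptiste (Jul 16, 2002) before Haddad and Chaudhari (May 1, 2002).
Among Haddad and Chaudhari, by years in holy orders (higher first): Haddad (45 years) before Chaudhari (12 years).
Order: Saleh, Mbeki, Osei, Baptiste, Haddad, Chaudhari.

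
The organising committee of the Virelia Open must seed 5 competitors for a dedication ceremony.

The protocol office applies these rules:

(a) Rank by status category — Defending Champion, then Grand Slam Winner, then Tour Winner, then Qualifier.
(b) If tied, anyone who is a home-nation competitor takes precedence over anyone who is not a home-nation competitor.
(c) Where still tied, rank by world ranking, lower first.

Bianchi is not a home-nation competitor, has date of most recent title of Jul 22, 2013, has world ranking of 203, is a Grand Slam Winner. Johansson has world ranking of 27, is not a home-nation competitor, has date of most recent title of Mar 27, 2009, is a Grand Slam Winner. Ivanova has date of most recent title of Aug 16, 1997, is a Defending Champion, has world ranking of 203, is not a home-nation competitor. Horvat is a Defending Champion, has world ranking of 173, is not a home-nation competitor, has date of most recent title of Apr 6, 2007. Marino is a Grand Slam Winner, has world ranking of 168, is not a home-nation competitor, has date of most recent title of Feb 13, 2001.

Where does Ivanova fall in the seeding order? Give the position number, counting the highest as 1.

By status category: Horvat and Ivanova (Defending Champion); then Johansson, Marino and Bianchi (Grand Slam Winner).
Horvat and Ivanova are each not a home-nation competitor, so the next rule applies.
Among Horvat and Ivanova, by world ranking (lower first): Horvat (173) before Ivanova (203).
Johansson, Marino and Bianchi are each not a home-nation competitor, so the next rule applies.
Among Johansson, Marino and Bianchi, by world ranking (lower first): Johansson (27) before Marino (168) before Bianchi (203).
Order: Horvat, Ivanova, Johansson, Marino, Bianchi. So position 2.

2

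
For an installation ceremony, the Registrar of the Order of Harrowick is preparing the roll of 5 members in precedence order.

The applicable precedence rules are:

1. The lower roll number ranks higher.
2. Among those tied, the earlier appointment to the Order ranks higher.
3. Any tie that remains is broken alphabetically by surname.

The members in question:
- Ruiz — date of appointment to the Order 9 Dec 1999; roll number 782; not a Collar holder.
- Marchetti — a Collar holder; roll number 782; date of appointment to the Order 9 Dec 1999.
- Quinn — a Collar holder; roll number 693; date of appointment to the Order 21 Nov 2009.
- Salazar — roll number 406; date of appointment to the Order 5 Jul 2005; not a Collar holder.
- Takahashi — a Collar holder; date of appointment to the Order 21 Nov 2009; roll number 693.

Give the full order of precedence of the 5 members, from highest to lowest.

By roll number (lower first): Salazar (406); then Quinn and Takahashi (both 693); then Marchetti and Ruiz (both 782).
Quinn and Takahashi both have date of appointment to the Order 21 Nov 2009, so the next rule applies.
Among Quinn and Takahashi, alphabetically by surname: Quinn before Takahashi.
Marchetti and Ruiz both have date of appointment to the Order 9 Dec 1999, so the next rule applies.
Among Marchetti and Ruiz, alphabetically by surname: Marchetti before Ruiz.
Full order: Salazar, Quinn, Takahashi, Marchetti, Ruiz.

Salazar, Quinn, Takahashi, Marchetti, Ruiz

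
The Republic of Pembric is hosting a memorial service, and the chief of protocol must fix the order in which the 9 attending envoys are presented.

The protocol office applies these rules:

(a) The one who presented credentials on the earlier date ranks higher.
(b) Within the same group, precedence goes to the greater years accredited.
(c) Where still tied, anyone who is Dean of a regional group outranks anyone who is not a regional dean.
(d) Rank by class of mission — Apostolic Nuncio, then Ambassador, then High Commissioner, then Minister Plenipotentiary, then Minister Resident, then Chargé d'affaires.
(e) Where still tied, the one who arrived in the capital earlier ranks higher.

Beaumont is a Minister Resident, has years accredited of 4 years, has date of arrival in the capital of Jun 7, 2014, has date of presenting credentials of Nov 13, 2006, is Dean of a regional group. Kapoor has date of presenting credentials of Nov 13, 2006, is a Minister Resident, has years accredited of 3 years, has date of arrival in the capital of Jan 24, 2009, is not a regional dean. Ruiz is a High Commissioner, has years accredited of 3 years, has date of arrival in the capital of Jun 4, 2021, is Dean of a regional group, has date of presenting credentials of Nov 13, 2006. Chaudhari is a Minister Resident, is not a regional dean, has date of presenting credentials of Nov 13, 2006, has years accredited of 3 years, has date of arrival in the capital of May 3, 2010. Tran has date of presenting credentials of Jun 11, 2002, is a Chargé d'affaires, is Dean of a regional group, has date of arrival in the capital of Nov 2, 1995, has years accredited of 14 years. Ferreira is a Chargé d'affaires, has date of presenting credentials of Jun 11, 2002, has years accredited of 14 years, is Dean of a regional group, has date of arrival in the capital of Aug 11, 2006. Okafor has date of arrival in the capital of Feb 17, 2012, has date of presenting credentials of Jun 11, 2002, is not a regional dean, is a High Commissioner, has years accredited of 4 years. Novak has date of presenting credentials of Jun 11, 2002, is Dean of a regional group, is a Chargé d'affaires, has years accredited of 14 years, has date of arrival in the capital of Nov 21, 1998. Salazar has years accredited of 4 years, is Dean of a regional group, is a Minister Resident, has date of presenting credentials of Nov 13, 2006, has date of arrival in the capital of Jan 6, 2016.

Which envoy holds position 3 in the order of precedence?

Ferreira

By date of presenting credentials (earlier first): Tran, Novak, Ferreira and Okafor (each Jun 11, 2002); then Beaumont, Salazar, Ruiz, Kapoor and Chaudhari (each Nov 13, 2006).
Among Tran, Novak, Ferreira and Okafor, by years accredited (higher first): Tran, Novak and Ferreira (14 years) before Okafor (4 years).
Tran, Novak and Ferreira are each Dean of a regional group, so the next rule applies.
Tran, Novak and Ferreira are each Chargé d'affaires, so the next rule applies.
Among Tran, Novak and Ferreira, by date of arrival in the capital (earlier first): Tran (Nov 2, 1995) before Novak (Nov 21, 1998) before Ferreira (Aug 11, 2006).
Among Beaumont, Salazar, Ruiz, Kapoor and Chaudhari, by years accredited (higher first): Beaumont and Salazar (4 years) before Ruiz, Kapoor and Chaudhari (3 years).
Beaumont and Salazar are each Dean of a regional group, so the next rule applies.
Beaumont and Salazar are each Minister Resident, so the next rule applies.
Among Beaumont and Salazar, by date of arrival in the capital (earlier first): Beaumont (Jun 7, 2014) before Salazar (Jan 6, 2016).
Among Ruiz, Kapoor and Chaudhari, Dean of a regional group before not a regional dean: Ruiz (Dean of a regional group) before Kapoor and Chaudhari (not a regional dean).
Kapoor and Chaudhari are each Minister Resident, so the next rule applies.
Among Kapoor and Chaudhari, by date of arrival in the capital (earlier first): Kapoor (Jan 24, 2009) before Chaudhari (May 3, 2010).
Order: Tran, Novak, Ferreira, Okafor, Beaumont, Salazar, Ruiz, Kapoor, Chaudhari.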